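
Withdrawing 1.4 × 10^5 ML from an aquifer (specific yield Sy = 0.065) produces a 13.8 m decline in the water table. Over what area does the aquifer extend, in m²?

A ≈ 1.56 × 10^8 m²

ΔV = 1.4 × 10^5 ML = 1.4 × 10^8 m³
A = ΔV / (Sy × Δh) = 1.4 × 10^8 / (0.065 × 13.8) = 1.561 × 10^8 m²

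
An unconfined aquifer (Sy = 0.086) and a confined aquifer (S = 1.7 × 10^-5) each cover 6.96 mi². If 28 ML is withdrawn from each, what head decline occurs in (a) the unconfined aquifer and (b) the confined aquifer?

A = 6.96 mi² = 1.803 × 10^7 m²
ΔV = 28 ML = 28000 m³
Unconfined: Δh_u = ΔV/(Sy·A) = 28000/(0.086 × 1.803 × 10^7) = 0.01806 m
Confined: Δh_c = ΔV/(S·A) = 28000/(1.7 × 10^-5 × 1.803 × 10^7) = 91.37 m

Δh_u ≈ 0.0181 m; Δh_c ≈ 91.4 m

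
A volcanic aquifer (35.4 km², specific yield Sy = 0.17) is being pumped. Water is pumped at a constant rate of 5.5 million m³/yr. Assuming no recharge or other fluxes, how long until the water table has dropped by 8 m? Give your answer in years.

A = 35.4 km² = 3.54 × 10^7 m²
ΔV = Sy × A × Δh = 0.17 × 3.54 × 10^7 × 8 = 4.814 × 10^7 m³
Q = 5.5 million m³/yr = 15070 m³/d
t = ΔV / Q = 4.814 × 10^7 m³ / 15070 m³/d = 3195 d
t = 3195 d ≈ 8.753 years

t ≈ 8.75 years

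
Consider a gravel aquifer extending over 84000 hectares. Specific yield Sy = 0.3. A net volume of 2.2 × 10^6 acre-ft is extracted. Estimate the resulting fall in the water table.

A = 84000 hectares = 8.4 × 10^8 m²
ΔV = 2.2 × 10^6 acre-ft = 2.714 × 10^9 m³
Δh = ΔV / (Sy × A) = 2.714 × 10^9 m³ / (0.3 × 8.4 × 10^8 m²) = 10.77 m

Δh ≈ 10.8 m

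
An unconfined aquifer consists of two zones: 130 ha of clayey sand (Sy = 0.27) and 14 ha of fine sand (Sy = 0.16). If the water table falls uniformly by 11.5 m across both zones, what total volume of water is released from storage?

ΔV ≈ 4.29 × 10^6 m³

A₁ = 130 ha = 1.3 × 10^6 m²; A₂ = 14 ha = 1.4 × 10^5 m²
ΔV₁ = 0.27 × 1.3 × 10^6 × 11.5 = 4.037 × 10^6 m³
ΔV₂ = 0.16 × 1.4 × 10^5 × 11.5 = 2.576 × 10^5 m³
ΔV = ΔV₁ + ΔV₂ = 4.294 × 10^6 m³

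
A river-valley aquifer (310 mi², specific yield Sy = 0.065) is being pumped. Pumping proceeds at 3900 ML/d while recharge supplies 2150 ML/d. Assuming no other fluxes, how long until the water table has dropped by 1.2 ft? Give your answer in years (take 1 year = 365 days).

t ≈ 0.0299 years

A = 310 mi² = 8.029 × 10^8 m²
Δh = 1.2 ft = 0.3658 m
ΔV = Sy × A × Δh = 0.065 × 8.029 × 10^8 × 0.3658 = 1.909 × 10^7 m³
Net withdrawal = 3900 − 2150 = 1750 ML/d = 1.75 × 10^6 m³/d
t = ΔV / Q = 1.909 × 10^7 m³ / 1.75 × 10^6 m³/d = 10.91 d
t = 10.91 d ≈ 0.02988 years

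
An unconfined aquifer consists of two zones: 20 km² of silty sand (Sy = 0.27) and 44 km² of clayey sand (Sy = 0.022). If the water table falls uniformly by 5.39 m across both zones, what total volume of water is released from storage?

A₁ = 20 km² = 2 × 10^7 m²; A₂ = 44 km² = 4.4 × 10^7 m²
ΔV₁ = 0.27 × 2 × 10^7 × 5.39 = 2.911 × 10^7 m³
ΔV₂ = 0.022 × 4.4 × 10^7 × 5.39 = 5.218 × 10^6 m³
ΔV = ΔV₁ + ΔV₂ = 3.432 × 10^7 m³

ΔV ≈ 3.43 × 10^7 m³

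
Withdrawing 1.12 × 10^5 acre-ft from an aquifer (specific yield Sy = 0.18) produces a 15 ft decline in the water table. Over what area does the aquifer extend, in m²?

Δh = 15 ft = 4.572 m
ΔV = 1.12 × 10^5 acre-ft = 1.381 × 10^8 m³
A = ΔV / (Sy × Δh) = 1.381 × 10^8 / (0.18 × 4.572) = 1.679 × 10^8 m²

A ≈ 1.68 × 10^8 m²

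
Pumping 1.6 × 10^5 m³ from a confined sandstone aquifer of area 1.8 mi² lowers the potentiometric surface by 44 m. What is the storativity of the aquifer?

A = 1.8 mi² = 4.662 × 10^6 m²
S = ΔV / (A × Δh) = 1.6 × 10^5 m³ / (4.662 × 10^6 m² × 44 m) = 7.8 × 10^-4

S ≈ 7.8 × 10^-4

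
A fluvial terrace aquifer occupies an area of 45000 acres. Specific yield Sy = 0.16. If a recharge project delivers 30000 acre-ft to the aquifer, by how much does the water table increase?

Δh ≈ 1.27 m

A = 45000 acres = 1.821 × 10^8 m²
ΔV = 30000 acre-ft = 3.7 × 10^7 m³
Δh = ΔV / (Sy × A) = 3.7 × 10^7 m³ / (0.16 × 1.821 × 10^8 m²) = 1.27 m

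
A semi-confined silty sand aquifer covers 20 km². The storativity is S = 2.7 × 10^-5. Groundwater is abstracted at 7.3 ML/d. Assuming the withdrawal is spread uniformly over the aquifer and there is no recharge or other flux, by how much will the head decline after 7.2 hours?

A = 20 km² = 2 × 10^7 m²
Q = 7.3 ML/d = 7300 m³/d
t = 7.2 hours = 0.3 d
ΔV = Q × t = 7300 m³/d × 0.3 d = 2190 m³
Δh = ΔV / (S × A) = 2190 / (2.7 × 10^-5 × 2 × 10^7) = 4.056 m

Δh ≈ 4.06 m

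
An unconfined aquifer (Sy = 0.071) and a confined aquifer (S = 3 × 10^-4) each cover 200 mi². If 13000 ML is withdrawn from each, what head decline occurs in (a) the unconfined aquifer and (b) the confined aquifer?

Δh_u ≈ 0.353 m; Δh_c ≈ 83.7 m

A = 200 mi² = 5.18 × 10^8 m²
ΔV = 13000 ML = 1.3 × 10^7 m³
Unconfined: Δh_u = ΔV/(Sy·A) = 1.3 × 10^7/(0.071 × 5.18 × 10^8) = 0.3535 m
Confined: Δh_c = ΔV/(S·A) = 1.3 × 10^7/(3 × 10^-4 × 5.18 × 10^8) = 83.66 m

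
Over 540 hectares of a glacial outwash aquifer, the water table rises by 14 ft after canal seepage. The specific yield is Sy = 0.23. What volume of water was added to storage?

ΔV ≈ 5.3 × 10^6 m³

A = 540 hectares = 5.4 × 10^6 m²
Δh = 14 ft = 4.267 m
ΔV = Sy × A × Δh = 0.23 × 5.4 × 10^6 m² × 4.267 m = 5.3 × 10^6 m³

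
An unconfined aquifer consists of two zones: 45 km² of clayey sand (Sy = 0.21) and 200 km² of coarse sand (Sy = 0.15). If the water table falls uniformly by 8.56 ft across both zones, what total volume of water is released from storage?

A₁ = 45 km² = 4.5 × 10^7 m²; A₂ = 200 km² = 2 × 10^8 m²
Δh = 8.56 ft = 2.609 m
ΔV₁ = 0.21 × 4.5 × 10^7 × 2.609 = 2.466 × 10^7 m³
ΔV₂ = 0.15 × 2 × 10^8 × 2.609 = 7.827 × 10^7 m³
ΔV = ΔV₁ + ΔV₂ = 1.029 × 10^8 m³

ΔV ≈ 1.03 × 10^8 m³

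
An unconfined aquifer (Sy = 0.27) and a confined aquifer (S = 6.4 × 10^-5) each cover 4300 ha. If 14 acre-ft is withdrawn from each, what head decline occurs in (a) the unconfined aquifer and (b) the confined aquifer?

A = 4300 ha = 4.3 × 10^7 m²
ΔV = 14 acre-ft = 17270 m³
Unconfined: Δh_u = ΔV/(Sy·A) = 17270/(0.27 × 4.3 × 10^7) = 0.001487 m
Confined: Δh_c = ΔV/(S·A) = 17270/(6.4 × 10^-5 × 4.3 × 10^7) = 6.275 m

Δh_u ≈ 0.00149 m; Δh_c ≈ 6.27 m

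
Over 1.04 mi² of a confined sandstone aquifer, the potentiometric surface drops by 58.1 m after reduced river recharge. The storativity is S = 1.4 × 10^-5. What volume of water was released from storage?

A = 1.04 mi² = 2.694 × 10^6 m²
ΔV = S × A × Δh = 1.4 × 10^-5 × 2.694 × 10^6 m² × 58.1 m = 2191 m³

ΔV ≈ 2190 m³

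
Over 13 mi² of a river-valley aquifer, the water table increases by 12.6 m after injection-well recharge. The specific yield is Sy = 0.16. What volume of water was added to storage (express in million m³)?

ΔV ≈ 67.9 million m³

A = 13 mi² = 3.367 × 10^7 m²
ΔV = Sy × A × Δh = 0.16 × 3.367 × 10^7 m² × 12.6 m = 6.788 × 10^7 m³
ΔV = 6.788 × 10^7 m³ = 67.88 million m³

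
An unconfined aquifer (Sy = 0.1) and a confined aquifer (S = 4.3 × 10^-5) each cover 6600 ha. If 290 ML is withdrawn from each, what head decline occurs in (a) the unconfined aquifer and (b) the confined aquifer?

A = 6600 ha = 6.6 × 10^7 m²
ΔV = 290 ML = 2.9 × 10^5 m³
Unconfined: Δh_u = ΔV/(Sy·A) = 2.9 × 10^5/(0.1 × 6.6 × 10^7) = 0.04394 m
Confined: Δh_c = ΔV/(S·A) = 2.9 × 10^5/(4.3 × 10^-5 × 6.6 × 10^7) = 102.2 m

Δh_u ≈ 0.0439 m; Δh_c ≈ 102 m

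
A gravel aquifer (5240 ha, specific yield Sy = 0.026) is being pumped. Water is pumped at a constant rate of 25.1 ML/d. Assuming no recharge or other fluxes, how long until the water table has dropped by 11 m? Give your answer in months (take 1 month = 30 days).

A = 5240 ha = 5.24 × 10^7 m²
ΔV = Sy × A × Δh = 0.026 × 5.24 × 10^7 × 11 = 1.499 × 10^7 m³
Q = 25.1 ML/d = 25100 m³/d
t = ΔV / Q = 1.499 × 10^7 m³ / 25100 m³/d = 597.1 d
t = 597.1 d ≈ 19.9 months

t ≈ 19.9 months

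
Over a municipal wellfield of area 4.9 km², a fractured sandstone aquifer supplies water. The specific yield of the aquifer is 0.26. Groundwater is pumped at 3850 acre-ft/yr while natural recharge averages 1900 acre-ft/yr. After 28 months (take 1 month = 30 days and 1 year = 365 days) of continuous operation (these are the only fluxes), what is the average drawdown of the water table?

Δh ≈ 4.34 m

A = 4.9 km² = 4.9 × 10^6 m²
Net abstraction = 3850 − 1900 = 1950 acre-ft/yr
Q_net = 1950 acre-ft/yr = 6590 m³/d
t = 28 months = 840 d
ΔV = Q × t = 6590 m³/d × 840 d = 5.535 × 10^6 m³
Δh = ΔV / (Sy × A) = 5.535 × 10^6 / (0.26 × 4.9 × 10^6) = 4.345 m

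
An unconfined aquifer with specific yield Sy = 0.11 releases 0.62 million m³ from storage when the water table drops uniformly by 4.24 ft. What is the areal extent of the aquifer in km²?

A ≈ 4.36 km²

Δh = 4.24 ft = 1.292 m
ΔV = 0.62 million m³ = 6.2 × 10^5 m³
A = ΔV / (Sy × Δh) = 6.2 × 10^5 / (0.11 × 1.292) = 4.361 × 10^6 m²
A = 4.361 × 10^6 m² = 4.361 km²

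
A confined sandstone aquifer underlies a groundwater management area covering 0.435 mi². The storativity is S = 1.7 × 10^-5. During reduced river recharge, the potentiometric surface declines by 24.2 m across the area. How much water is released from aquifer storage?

A = 0.435 mi² = 1.127 × 10^6 m²
ΔV = S × A × Δh = 1.7 × 10^-5 × 1.127 × 10^6 m² × 24.2 m = 463.5 m³

ΔV ≈ 464 m³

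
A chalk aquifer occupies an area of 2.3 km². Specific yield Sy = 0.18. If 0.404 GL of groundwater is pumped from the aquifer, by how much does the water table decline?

A = 2.3 km² = 2.3 × 10^6 m²
ΔV = 0.404 GL = 4.04 × 10^5 m³
Δh = ΔV / (Sy × A) = 4.04 × 10^5 m³ / (0.18 × 2.3 × 10^6 m²) = 0.9758 m

Δh ≈ 0.976 m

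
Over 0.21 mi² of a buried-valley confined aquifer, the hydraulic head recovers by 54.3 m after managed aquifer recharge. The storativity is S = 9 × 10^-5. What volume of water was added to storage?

A = 0.21 mi² = 5.439 × 10^5 m²
ΔV = S × A × Δh = 9 × 10^-5 × 5.439 × 10^5 m² × 54.3 m = 2658 m³

ΔV ≈ 2660 m³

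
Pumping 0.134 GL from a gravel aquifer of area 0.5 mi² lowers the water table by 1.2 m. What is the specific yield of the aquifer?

Sy ≈ 0.086

A = 0.5 mi² = 1.295 × 10^6 m²
ΔV = 0.134 GL = 1.34 × 10^5 m³
Sy = ΔV / (A × Δh) = 1.34 × 10^5 m³ / (1.295 × 10^6 m² × 1.2 m) = 0.08623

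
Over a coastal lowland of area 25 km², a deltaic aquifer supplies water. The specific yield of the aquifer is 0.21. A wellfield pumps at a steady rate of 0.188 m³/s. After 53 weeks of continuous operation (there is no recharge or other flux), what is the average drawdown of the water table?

Δh ≈ 1.15 m

A = 25 km² = 2.5 × 10^7 m²
Q = 0.188 m³/s = 16240 m³/d
t = 53 weeks = 371 d
ΔV = Q × t = 16240 m³/d × 371 d = 6.026 × 10^6 m³
Δh = ΔV / (Sy × A) = 6.026 × 10^6 / (0.21 × 2.5 × 10^7) = 1.148 m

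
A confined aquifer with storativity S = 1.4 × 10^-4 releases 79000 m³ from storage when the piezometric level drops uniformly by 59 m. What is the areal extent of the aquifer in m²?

A = ΔV / (S × Δh) = 79000 / (1.4 × 10^-4 × 59) = 9.564 × 10^6 m²

A ≈ 9.56 × 10^6 m²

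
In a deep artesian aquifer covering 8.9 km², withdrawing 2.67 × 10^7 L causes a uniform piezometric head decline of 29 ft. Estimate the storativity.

A = 8.9 km² = 8.9 × 10^6 m²
Δh = 29 ft = 8.839 m
ΔV = 2.67 × 10^7 L = 26700 m³
S = ΔV / (A × Δh) = 26700 m³ / (8.9 × 10^6 m² × 8.839 m) = 3.394 × 10^-4

S ≈ 3.4 × 10^-4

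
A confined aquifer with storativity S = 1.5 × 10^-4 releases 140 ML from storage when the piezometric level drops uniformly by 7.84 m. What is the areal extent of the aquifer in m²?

A ≈ 1.19 × 10^8 m²

ΔV = 140 ML = 1.4 × 10^5 m³
A = ΔV / (S × Δh) = 1.4 × 10^5 / (1.5 × 10^-4 × 7.84) = 1.19 × 10^8 m²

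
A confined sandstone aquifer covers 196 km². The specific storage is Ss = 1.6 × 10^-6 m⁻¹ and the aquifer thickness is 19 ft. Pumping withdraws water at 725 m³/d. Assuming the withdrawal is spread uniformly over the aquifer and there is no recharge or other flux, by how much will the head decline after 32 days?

b = 19 ft = 5.791 m
S = Ss × b = 1.6 × 10^-6 m⁻¹ × 5.791 m = 9.266 × 10^-6
A = 196 km² = 1.96 × 10^8 m²
ΔV = Q × t = 725 m³/d × 32 d = 23200 m³
Δh = ΔV / (S × A) = 23200 / (9.266 × 10^-6 × 1.96 × 10^8) = 12.77 m

Δh ≈ 12.8 m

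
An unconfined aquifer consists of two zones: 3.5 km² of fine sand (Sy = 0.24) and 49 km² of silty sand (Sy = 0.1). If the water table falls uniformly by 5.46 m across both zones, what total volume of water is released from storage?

A₁ = 3.5 km² = 3.5 × 10^6 m²; A₂ = 49 km² = 4.9 × 10^7 m²
ΔV₁ = 0.24 × 3.5 × 10^6 × 5.46 = 4.586 × 10^6 m³
ΔV₂ = 0.1 × 4.9 × 10^7 × 5.46 = 2.675 × 10^7 m³
ΔV = ΔV₁ + ΔV₂ = 3.134 × 10^7 m³

ΔV ≈ 3.13 × 10^7 m³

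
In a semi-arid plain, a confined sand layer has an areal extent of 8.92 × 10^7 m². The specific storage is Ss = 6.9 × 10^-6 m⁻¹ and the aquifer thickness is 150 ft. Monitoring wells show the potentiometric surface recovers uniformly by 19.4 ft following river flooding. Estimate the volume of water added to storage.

ΔV ≈ 1.66 × 10^5 m³

b = 150 ft = 45.72 m
S = Ss × b = 6.9 × 10^-6 m⁻¹ × 45.72 m = 3.155 × 10^-4
Δh = 19.4 ft = 5.913 m
ΔV = S × A × Δh = 3.155 × 10^-4 × 8.92 × 10^7 m² × 5.913 m = 1.664 × 10^5 m³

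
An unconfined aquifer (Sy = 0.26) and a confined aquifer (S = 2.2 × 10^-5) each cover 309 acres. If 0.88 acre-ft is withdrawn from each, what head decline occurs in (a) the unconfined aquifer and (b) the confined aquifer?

A = 309 acres = 1.25 × 10^6 m²
ΔV = 0.88 acre-ft = 1085 m³
Unconfined: Δh_u = ΔV/(Sy·A) = 1085/(0.26 × 1.25 × 10^6) = 0.003339 m
Confined: Δh_c = ΔV/(S·A) = 1085/(2.2 × 10^-5 × 1.25 × 10^6) = 39.46 m

Δh_u ≈ 0.00334 m; Δh_c ≈ 39.5 m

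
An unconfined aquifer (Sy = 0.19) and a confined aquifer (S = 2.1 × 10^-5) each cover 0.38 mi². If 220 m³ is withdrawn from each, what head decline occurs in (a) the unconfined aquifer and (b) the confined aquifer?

A = 0.38 mi² = 9.842 × 10^5 m²
Unconfined: Δh_u = ΔV/(Sy·A) = 220/(0.19 × 9.842 × 10^5) = 0.001176 m
Confined: Δh_c = ΔV/(S·A) = 220/(2.1 × 10^-5 × 9.842 × 10^5) = 10.64 m

Δh_u ≈ 0.00118 m; Δh_c ≈ 10.6 m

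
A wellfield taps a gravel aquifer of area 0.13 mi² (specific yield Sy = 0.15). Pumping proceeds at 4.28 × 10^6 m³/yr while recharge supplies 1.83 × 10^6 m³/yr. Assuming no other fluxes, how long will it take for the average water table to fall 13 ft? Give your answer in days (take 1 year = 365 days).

A = 0.13 mi² = 3.367 × 10^5 m²
Δh = 13 ft = 3.962 m
ΔV = Sy × A × Δh = 0.15 × 3.367 × 10^5 × 3.962 = 2.001 × 10^5 m³
Net withdrawal = 4.28 × 10^6 − 1.83 × 10^6 = 2.45 × 10^6 m³/yr = 6712 m³/d
t = ΔV / Q = 2.001 × 10^5 m³ / 6712 m³/d = 29.81 d

t ≈ 29.8 days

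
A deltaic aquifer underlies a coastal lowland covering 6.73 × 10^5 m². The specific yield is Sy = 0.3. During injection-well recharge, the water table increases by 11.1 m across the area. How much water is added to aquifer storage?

ΔV ≈ 2.24 × 10^6 m³

ΔV = Sy × A × Δh = 0.3 × 6.73 × 10^5 m² × 11.1 m = 2.241 × 10^6 m³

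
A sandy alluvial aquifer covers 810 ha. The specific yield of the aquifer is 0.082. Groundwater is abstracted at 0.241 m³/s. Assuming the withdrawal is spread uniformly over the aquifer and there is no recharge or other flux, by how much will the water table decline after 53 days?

Δh ≈ 1.66 m

A = 810 ha = 8.1 × 10^6 m²
Q = 0.241 m³/s = 20820 m³/d
ΔV = Q × t = 20820 m³/d × 53 d = 1.104 × 10^6 m³
Δh = ΔV / (Sy × A) = 1.104 × 10^6 / (0.082 × 8.1 × 10^6) = 1.662 m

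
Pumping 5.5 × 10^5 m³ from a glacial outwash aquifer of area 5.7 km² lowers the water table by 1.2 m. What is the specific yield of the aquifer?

Sy ≈ 0.08

A = 5.7 km² = 5.7 × 10^6 m²
Sy = ΔV / (A × Δh) = 5.5 × 10^5 m³ / (5.7 × 10^6 m² × 1.2 m) = 0.08041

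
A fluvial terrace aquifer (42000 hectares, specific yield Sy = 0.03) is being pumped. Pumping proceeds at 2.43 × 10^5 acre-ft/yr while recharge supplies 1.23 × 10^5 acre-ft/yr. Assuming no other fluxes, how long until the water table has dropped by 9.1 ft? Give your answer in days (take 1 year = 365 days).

t ≈ 86.2 days

A = 42000 hectares = 4.2 × 10^8 m²
Δh = 9.1 ft = 2.774 m
ΔV = Sy × A × Δh = 0.03 × 4.2 × 10^8 × 2.774 = 3.495 × 10^7 m³
Net withdrawal = 2.43 × 10^5 − 1.23 × 10^5 = 1.2 × 10^5 acre-ft/yr = 4.055 × 10^5 m³/d
t = ΔV / Q = 3.495 × 10^7 m³ / 4.055 × 10^5 m³/d = 86.18 d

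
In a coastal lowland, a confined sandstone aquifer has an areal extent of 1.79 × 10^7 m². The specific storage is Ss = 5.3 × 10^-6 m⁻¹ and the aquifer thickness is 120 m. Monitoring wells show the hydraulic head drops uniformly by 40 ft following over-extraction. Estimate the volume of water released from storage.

ΔV ≈ 1.39 × 10^5 m³

S = Ss × b = 5.3 × 10^-6 m⁻¹ × 120 m = 6.36 × 10^-4
Δh = 40 ft = 12.19 m
ΔV = S × A × Δh = 6.36 × 10^-4 × 1.79 × 10^7 m² × 12.19 m = 1.388 × 10^5 m³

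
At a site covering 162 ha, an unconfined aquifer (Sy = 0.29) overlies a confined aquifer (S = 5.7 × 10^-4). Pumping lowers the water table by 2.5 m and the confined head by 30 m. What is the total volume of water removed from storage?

ΔV ≈ 1.2 × 10^6 m³

A = 162 ha = 1.62 × 10^6 m²
Unconfined: ΔV_u = Sy × A × Δh_u = 0.29 × 1.62 × 10^6 × 2.5 = 1.174 × 10^6 m³
Confined: ΔV_c = S × A × Δh_c = 5.7 × 10^-4 × 1.62 × 10^6 × 30 = 27700 m³
Total ΔV = 1.174 × 10^6 + 27700 = 1.202 × 10^6 m³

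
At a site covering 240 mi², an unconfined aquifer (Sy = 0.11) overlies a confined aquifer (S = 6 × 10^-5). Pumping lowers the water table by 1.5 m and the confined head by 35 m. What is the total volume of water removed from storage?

A = 240 mi² = 6.216 × 10^8 m²
Unconfined: ΔV_u = Sy × A × Δh_u = 0.11 × 6.216 × 10^8 × 1.5 = 1.026 × 10^8 m³
Confined: ΔV_c = S × A × Δh_c = 6 × 10^-5 × 6.216 × 10^8 × 35 = 1.305 × 10^6 m³
Total ΔV = 1.026 × 10^8 + 1.305 × 10^6 = 1.039 × 10^8 m³

ΔV ≈ 1.04 × 10^8 m³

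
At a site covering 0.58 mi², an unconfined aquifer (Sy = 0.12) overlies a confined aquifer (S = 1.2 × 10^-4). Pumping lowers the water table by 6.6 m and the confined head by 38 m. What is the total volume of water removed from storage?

ΔV ≈ 1.2 × 10^6 m³

A = 0.58 mi² = 1.502 × 10^6 m²
Unconfined: ΔV_u = Sy × A × Δh_u = 0.12 × 1.502 × 10^6 × 6.6 = 1.19 × 10^6 m³
Confined: ΔV_c = S × A × Δh_c = 1.2 × 10^-4 × 1.502 × 10^6 × 38 = 6850 m³
Total ΔV = 1.19 × 10^6 + 6850 = 1.197 × 10^6 m³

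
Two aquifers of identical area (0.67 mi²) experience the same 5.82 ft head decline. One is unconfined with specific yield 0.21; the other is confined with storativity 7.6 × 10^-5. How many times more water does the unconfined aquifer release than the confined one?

A = 0.67 mi² = 1.735 × 10^6 m²
Δh = 5.82 ft = 1.774 m
Unconfined: ΔV_u = Sy × A × Δh = 0.21 × 1.735 × 10^6 × 1.774 = 6.464 × 10^5 m³
Confined: ΔV_c = S × A × Δh = 7.6 × 10^-5 × 1.735 × 10^6 × 1.774 = 234 m³
Ratio = ΔV_u / ΔV_c = Sy / S = 0.21 / 7.6 × 10^-5 = 2763

ΔV_u / ΔV_c ≈ 2760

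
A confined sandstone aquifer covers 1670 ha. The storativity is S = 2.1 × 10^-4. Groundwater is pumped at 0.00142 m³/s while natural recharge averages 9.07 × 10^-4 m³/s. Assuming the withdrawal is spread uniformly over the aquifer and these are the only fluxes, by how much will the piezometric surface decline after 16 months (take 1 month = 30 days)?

A = 1670 ha = 1.67 × 10^7 m²
Net abstraction = 0.00142 − 9.07 × 10^-4 = 5.13 × 10^-4 m³/s
Q_net = 5.13 × 10^-4 m³/s = 44.32 m³/d
t = 16 months = 480 d
ΔV = Q × t = 44.32 m³/d × 480 d = 21280 m³
Δh = ΔV / (S × A) = 21280 / (2.1 × 10^-4 × 1.67 × 10^7) = 6.066 m

Δh ≈ 6.07 m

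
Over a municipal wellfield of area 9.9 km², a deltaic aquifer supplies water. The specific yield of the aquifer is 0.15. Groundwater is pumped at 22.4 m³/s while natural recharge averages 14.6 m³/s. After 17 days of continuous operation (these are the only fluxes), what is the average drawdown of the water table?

Δh ≈ 7.71 m

A = 9.9 km² = 9.9 × 10^6 m²
Net abstraction = 22.4 − 14.6 = 7.8 m³/s
Q_net = 7.8 m³/s = 6.739 × 10^5 m³/d
ΔV = Q × t = 6.739 × 10^5 m³/d × 17 d = 1.146 × 10^7 m³
Δh = ΔV / (Sy × A) = 1.146 × 10^7 / (0.15 × 9.9 × 10^6) = 7.715 m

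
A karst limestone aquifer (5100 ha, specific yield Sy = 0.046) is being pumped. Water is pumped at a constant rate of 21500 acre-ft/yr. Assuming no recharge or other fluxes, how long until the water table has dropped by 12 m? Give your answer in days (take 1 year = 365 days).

t ≈ 387 days

A = 5100 ha = 5.1 × 10^7 m²
ΔV = Sy × A × Δh = 0.046 × 5.1 × 10^7 × 12 = 2.815 × 10^7 m³
Q = 21500 acre-ft/yr = 72660 m³/d
t = ΔV / Q = 2.815 × 10^7 m³ / 72660 m³/d = 387.5 d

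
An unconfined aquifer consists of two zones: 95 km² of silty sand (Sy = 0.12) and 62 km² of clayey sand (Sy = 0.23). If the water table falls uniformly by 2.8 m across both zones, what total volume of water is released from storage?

A₁ = 95 km² = 9.5 × 10^7 m²; A₂ = 62 km² = 6.2 × 10^7 m²
ΔV₁ = 0.12 × 9.5 × 10^7 × 2.8 = 3.192 × 10^7 m³
ΔV₂ = 0.23 × 6.2 × 10^7 × 2.8 = 3.993 × 10^7 m³
ΔV = ΔV₁ + ΔV₂ = 7.185 × 10^7 m³

ΔV ≈ 7.18 × 10^7 m³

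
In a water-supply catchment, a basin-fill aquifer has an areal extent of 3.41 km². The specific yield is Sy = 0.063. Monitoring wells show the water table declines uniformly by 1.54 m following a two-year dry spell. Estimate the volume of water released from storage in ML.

A = 3.41 km² = 3.41 × 10^6 m²
ΔV = Sy × A × Δh = 0.063 × 3.41 × 10^6 m² × 1.54 m = 3.308 × 10^5 m³
ΔV = 3.308 × 10^5 m³ = 330.8 ML

ΔV ≈ 331 ML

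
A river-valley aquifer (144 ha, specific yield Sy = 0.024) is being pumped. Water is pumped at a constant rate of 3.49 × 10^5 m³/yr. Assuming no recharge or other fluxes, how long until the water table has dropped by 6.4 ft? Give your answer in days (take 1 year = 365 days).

A = 144 ha = 1.44 × 10^6 m²
Δh = 6.4 ft = 1.951 m
ΔV = Sy × A × Δh = 0.024 × 1.44 × 10^6 × 1.951 = 67420 m³
Q = 3.49 × 10^5 m³/yr = 956.2 m³/d
t = ΔV / Q = 67420 m³ / 956.2 m³/d = 70.51 d

t ≈ 70.5 days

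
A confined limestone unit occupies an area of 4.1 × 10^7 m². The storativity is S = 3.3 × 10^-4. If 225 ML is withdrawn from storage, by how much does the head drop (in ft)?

ΔV = 225 ML = 2.25 × 10^5 m³
Δh = ΔV / (S × A) = 2.25 × 10^5 m³ / (3.3 × 10^-4 × 4.1 × 10^7 m²) = 16.63 m
Δh = 16.63 m = 54.56 ft

Δh ≈ 54.6 ft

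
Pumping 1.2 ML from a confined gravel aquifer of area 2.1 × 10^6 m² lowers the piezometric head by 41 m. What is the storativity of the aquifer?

ΔV = 1.2 ML = 1200 m³
S = ΔV / (A × Δh) = 1200 m³ / (2.1 × 10^6 m² × 41 m) = 1.394 × 10^-5

S ≈ 1.4 × 10^-5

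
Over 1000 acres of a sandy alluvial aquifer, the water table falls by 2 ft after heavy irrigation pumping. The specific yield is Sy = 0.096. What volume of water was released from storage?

ΔV ≈ 2.37 × 10^5 m³

A = 1000 acres = 4.047 × 10^6 m²
Δh = 2 ft = 0.6096 m
ΔV = Sy × A × Δh = 0.096 × 4.047 × 10^6 m² × 0.6096 m = 2.368 × 10^5 m³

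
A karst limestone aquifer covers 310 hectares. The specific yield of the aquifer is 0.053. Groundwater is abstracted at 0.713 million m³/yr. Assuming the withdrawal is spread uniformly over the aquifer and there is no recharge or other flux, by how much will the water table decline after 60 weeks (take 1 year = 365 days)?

A = 310 hectares = 3.1 × 10^6 m²
Q = 0.713 million m³/yr = 1953 m³/d
t = 60 weeks = 420 d
ΔV = Q × t = 1953 m³/d × 420 d = 8.204 × 10^5 m³
Δh = ΔV / (Sy × A) = 8.204 × 10^5 / (0.053 × 3.1 × 10^6) = 4.994 m

Δh ≈ 4.99 m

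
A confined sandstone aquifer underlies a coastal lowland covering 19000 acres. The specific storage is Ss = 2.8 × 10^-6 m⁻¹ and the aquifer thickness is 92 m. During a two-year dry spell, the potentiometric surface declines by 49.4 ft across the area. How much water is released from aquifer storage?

ΔV ≈ 2.98 × 10^5 m³

S = Ss × b = 2.8 × 10^-6 m⁻¹ × 92 m = 2.576 × 10^-4
A = 19000 acres = 7.689 × 10^7 m²
Δh = 49.4 ft = 15.06 m
ΔV = S × A × Δh = 2.576 × 10^-4 × 7.689 × 10^7 m² × 15.06 m = 2.982 × 10^5 m³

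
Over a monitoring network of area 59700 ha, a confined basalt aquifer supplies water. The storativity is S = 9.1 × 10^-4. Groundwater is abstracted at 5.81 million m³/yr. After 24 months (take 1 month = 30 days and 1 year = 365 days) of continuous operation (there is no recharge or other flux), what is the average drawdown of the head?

Δh ≈ 21.1 m

A = 59700 ha = 5.97 × 10^8 m²
Q = 5.81 million m³/yr = 15920 m³/d
t = 24 months = 720 d
ΔV = Q × t = 15920 m³/d × 720 d = 1.146 × 10^7 m³
Δh = ΔV / (S × A) = 1.146 × 10^7 / (9.1 × 10^-4 × 5.97 × 10^8) = 21.1 m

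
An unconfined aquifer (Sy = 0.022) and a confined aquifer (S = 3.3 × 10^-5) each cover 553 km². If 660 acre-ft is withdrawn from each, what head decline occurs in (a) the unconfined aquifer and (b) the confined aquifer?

Δh_u ≈ 0.0669 m; Δh_c ≈ 44.6 m

A = 553 km² = 5.53 × 10^8 m²
ΔV = 660 acre-ft = 8.141 × 10^5 m³
Unconfined: Δh_u = ΔV/(Sy·A) = 8.141 × 10^5/(0.022 × 5.53 × 10^8) = 0.06692 m
Confined: Δh_c = ΔV/(S·A) = 8.141 × 10^5/(3.3 × 10^-5 × 5.53 × 10^8) = 44.61 m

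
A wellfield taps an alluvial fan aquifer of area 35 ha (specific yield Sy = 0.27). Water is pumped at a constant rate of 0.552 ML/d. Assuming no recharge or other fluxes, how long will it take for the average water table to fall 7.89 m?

A = 35 ha = 3.5 × 10^5 m²
ΔV = Sy × A × Δh = 0.27 × 3.5 × 10^5 × 7.89 = 7.456 × 10^5 m³
Q = 0.552 ML/d = 552 m³/d
t = ΔV / Q = 7.456 × 10^5 m³ / 552 m³/d = 1351 d

t ≈ 1350 days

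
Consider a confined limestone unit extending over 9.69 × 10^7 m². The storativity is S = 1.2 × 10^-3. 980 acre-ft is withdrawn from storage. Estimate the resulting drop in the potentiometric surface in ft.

Δh ≈ 34.1 ft

ΔV = 980 acre-ft = 1.209 × 10^6 m³
Δh = ΔV / (S × A) = 1.209 × 10^6 m³ / (0.0012 × 9.69 × 10^7 m²) = 10.4 m
Δh = 10.4 m = 34.11 ft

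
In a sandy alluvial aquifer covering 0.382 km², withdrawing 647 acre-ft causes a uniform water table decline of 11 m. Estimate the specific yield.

Sy ≈ 0.19

A = 0.382 km² = 3.82 × 10^5 m²
ΔV = 647 acre-ft = 7.981 × 10^5 m³
Sy = ΔV / (A × Δh) = 7.981 × 10^5 m³ / (3.82 × 10^5 m² × 11 m) = 0.1899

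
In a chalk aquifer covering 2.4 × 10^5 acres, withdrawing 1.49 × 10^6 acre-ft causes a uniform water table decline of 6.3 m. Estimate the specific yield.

A = 2.4 × 10^5 acres = 9.712 × 10^8 m²
ΔV = 1.49 × 10^6 acre-ft = 1.838 × 10^9 m³
Sy = ΔV / (A × Δh) = 1.838 × 10^9 m³ / (9.712 × 10^8 m² × 6.3 m) = 0.3004

Sy ≈ 0.3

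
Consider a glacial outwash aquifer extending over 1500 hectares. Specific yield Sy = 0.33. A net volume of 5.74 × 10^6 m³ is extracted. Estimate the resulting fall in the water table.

A = 1500 hectares = 1.5 × 10^7 m²
Δh = ΔV / (Sy × A) = 5.74 × 10^6 m³ / (0.33 × 1.5 × 10^7 m²) = 1.16 m

Δh ≈ 1.16 m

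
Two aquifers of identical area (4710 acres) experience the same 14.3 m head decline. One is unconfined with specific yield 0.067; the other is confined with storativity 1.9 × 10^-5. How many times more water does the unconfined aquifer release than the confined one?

A = 4710 acres = 1.906 × 10^7 m²
Unconfined: ΔV_u = Sy × A × Δh = 0.067 × 1.906 × 10^7 × 14.3 = 1.826 × 10^7 m³
Confined: ΔV_c = S × A × Δh = 1.9 × 10^-5 × 1.906 × 10^7 × 14.3 = 5179 m³
Ratio = ΔV_u / ΔV_c = Sy / S = 0.067 / 1.9 × 10^-5 = 3526

ΔV_u / ΔV_c ≈ 3530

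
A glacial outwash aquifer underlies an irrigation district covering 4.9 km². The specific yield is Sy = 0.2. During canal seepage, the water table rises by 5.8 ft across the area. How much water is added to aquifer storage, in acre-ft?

ΔV ≈ 1400 acre-ft

A = 4.9 km² = 4.9 × 10^6 m²
Δh = 5.8 ft = 1.768 m
ΔV = Sy × A × Δh = 0.2 × 4.9 × 10^6 m² × 1.768 m = 1.732 × 10^6 m³
ΔV = 1.732 × 10^6 m³ = 1405 acre-ft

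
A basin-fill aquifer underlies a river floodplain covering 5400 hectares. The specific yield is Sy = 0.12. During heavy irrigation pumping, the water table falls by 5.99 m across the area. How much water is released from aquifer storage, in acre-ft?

ΔV ≈ 31500 acre-ft

A = 5400 hectares = 5.4 × 10^7 m²
ΔV = Sy × A × Δh = 0.12 × 5.4 × 10^7 m² × 5.99 m = 3.882 × 10^7 m³
ΔV = 3.882 × 10^7 m³ = 31470 acre-ft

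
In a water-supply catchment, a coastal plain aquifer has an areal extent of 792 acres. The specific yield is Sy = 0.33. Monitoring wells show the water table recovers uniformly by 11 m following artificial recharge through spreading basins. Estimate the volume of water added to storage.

ΔV ≈ 1.16 × 10^7 m³

A = 792 acres = 3.205 × 10^6 m²
ΔV = Sy × A × Δh = 0.33 × 3.205 × 10^6 m² × 11 m = 1.163 × 10^7 m³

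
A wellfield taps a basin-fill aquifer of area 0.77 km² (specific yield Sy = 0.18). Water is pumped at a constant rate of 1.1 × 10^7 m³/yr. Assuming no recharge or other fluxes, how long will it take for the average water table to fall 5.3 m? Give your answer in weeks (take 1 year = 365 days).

t ≈ 3.48 weeks

A = 0.77 km² = 7.7 × 10^5 m²
ΔV = Sy × A × Δh = 0.18 × 7.7 × 10^5 × 5.3 = 7.346 × 10^5 m³
Q = 1.1 × 10^7 m³/yr = 30140 m³/d
t = ΔV / Q = 7.346 × 10^5 m³ / 30140 m³/d = 24.37 d
t = 24.37 d ≈ 3.482 weeks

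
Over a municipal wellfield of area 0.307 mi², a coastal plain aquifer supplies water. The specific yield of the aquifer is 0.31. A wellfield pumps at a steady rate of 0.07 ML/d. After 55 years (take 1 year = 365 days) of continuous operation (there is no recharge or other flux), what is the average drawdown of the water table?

A = 0.307 mi² = 7.951 × 10^5 m²
Q = 0.07 ML/d = 70 m³/d
t = 55 years = 20080 d
ΔV = Q × t = 70 m³/d × 20080 d = 1.405 × 10^6 m³
Δh = ΔV / (Sy × A) = 1.405 × 10^6 / (0.31 × 7.951 × 10^5) = 5.701 m

Δh ≈ 5.7 m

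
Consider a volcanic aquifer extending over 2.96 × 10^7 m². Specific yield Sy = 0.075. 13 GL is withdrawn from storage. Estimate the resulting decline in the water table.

Δh ≈ 5.86 m

ΔV = 13 GL = 1.3 × 10^7 m³
Δh = ΔV / (Sy × A) = 1.3 × 10^7 m³ / (0.075 × 2.96 × 10^7 m²) = 5.856 m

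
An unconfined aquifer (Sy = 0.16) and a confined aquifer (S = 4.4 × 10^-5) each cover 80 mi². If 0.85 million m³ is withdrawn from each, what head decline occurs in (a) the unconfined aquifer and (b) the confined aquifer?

Δh_u ≈ 0.0256 m; Δh_c ≈ 93.2 m

A = 80 mi² = 2.072 × 10^8 m²
ΔV = 0.85 million m³ = 8.5 × 10^5 m³
Unconfined: Δh_u = ΔV/(Sy·A) = 8.5 × 10^5/(0.16 × 2.072 × 10^8) = 0.02564 m
Confined: Δh_c = ΔV/(S·A) = 8.5 × 10^5/(4.4 × 10^-5 × 2.072 × 10^8) = 93.23 m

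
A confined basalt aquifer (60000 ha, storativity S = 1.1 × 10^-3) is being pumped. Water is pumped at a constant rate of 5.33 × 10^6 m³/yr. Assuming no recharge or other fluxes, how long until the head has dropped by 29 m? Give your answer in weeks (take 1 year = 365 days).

A = 60000 ha = 6 × 10^8 m²
ΔV = S × A × Δh = 0.0011 × 6 × 10^8 × 29 = 1.914 × 10^7 m³
Q = 5.33 × 10^6 m³/yr = 14600 m³/d
t = ΔV / Q = 1.914 × 10^7 m³ / 14600 m³/d = 1311 d
t = 1311 d ≈ 187.2 weeks

t ≈ 187 weeks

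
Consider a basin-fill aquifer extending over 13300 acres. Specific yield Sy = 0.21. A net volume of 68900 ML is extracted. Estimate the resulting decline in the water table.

Δh ≈ 6.1 m

A = 13300 acres = 5.382 × 10^7 m²
ΔV = 68900 ML = 6.89 × 10^7 m³
Δh = ΔV / (Sy × A) = 6.89 × 10^7 m³ / (0.21 × 5.382 × 10^7 m²) = 6.096 m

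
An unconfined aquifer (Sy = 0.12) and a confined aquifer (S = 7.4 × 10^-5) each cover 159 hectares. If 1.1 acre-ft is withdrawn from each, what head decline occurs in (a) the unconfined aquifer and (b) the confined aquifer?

A = 159 hectares = 1.59 × 10^6 m²
ΔV = 1.1 acre-ft = 1357 m³
Unconfined: Δh_u = ΔV/(Sy·A) = 1357/(0.12 × 1.59 × 10^6) = 0.007111 m
Confined: Δh_c = ΔV/(S·A) = 1357/(7.4 × 10^-5 × 1.59 × 10^6) = 11.53 m

Δh_u ≈ 0.00711 m; Δh_c ≈ 11.5 m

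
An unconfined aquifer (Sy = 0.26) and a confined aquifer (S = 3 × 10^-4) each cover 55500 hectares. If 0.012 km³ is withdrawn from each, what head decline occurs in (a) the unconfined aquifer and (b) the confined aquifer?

A = 55500 hectares = 5.55 × 10^8 m²
ΔV = 0.012 km³ = 1.2 × 10^7 m³
Unconfined: Δh_u = ΔV/(Sy·A) = 1.2 × 10^7/(0.26 × 5.55 × 10^8) = 0.08316 m
Confined: Δh_c = ΔV/(S·A) = 1.2 × 10^7/(3 × 10^-4 × 5.55 × 10^8) = 72.07 m

Δh_u ≈ 0.0832 m; Δh_c ≈ 72.1 m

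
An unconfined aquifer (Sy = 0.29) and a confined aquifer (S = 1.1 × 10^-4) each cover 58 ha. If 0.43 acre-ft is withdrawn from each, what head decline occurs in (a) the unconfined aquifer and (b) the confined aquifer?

Δh_u ≈ 0.00315 m; Δh_c ≈ 8.31 m

A = 58 ha = 5.8 × 10^5 m²
ΔV = 0.43 acre-ft = 530.4 m³
Unconfined: Δh_u = ΔV/(Sy·A) = 530.4/(0.29 × 5.8 × 10^5) = 0.003153 m
Confined: Δh_c = ΔV/(S·A) = 530.4/(1.1 × 10^-4 × 5.8 × 10^5) = 8.313 m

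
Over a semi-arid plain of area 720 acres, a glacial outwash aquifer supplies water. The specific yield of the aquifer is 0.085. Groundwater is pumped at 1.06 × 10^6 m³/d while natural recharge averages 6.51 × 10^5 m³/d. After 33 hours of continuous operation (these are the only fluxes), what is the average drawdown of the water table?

Δh ≈ 2.27 m

A = 720 acres = 2.914 × 10^6 m²
Net abstraction = 1.06 × 10^6 − 6.51 × 10^5 = 4.09 × 10^5 m³/d
t = 33 hours = 1.375 d
ΔV = Q × t = 4.09 × 10^5 m³/d × 1.375 d = 5.624 × 10^5 m³
Δh = ΔV / (Sy × A) = 5.624 × 10^5 / (0.085 × 2.914 × 10^6) = 2.271 m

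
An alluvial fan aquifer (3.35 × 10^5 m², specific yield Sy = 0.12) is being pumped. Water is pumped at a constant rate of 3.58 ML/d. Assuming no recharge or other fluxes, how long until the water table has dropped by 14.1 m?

t ≈ 158 days

ΔV = Sy × A × Δh = 0.12 × 3.35 × 10^5 × 14.1 = 5.668 × 10^5 m³
Q = 3.58 ML/d = 3580 m³/d
t = ΔV / Q = 5.668 × 10^5 m³ / 3580 m³/d = 158.3 d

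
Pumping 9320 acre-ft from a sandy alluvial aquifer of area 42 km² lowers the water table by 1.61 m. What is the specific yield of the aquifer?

A = 42 km² = 4.2 × 10^7 m²
ΔV = 9320 acre-ft = 1.15 × 10^7 m³
Sy = ΔV / (A × Δh) = 1.15 × 10^7 m³ / (4.2 × 10^7 m² × 1.61 m) = 0.17

Sy ≈ 0.17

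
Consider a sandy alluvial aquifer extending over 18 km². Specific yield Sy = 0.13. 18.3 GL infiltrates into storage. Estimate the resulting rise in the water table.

Δh ≈ 7.82 m

A = 18 km² = 1.8 × 10^7 m²
ΔV = 18.3 GL = 1.83 × 10^7 m³
Δh = ΔV / (Sy × A) = 1.83 × 10^7 m³ / (0.13 × 1.8 × 10^7 m²) = 7.821 m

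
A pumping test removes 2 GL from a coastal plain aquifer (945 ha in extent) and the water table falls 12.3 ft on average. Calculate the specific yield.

A = 945 ha = 9.45 × 10^6 m²
Δh = 12.3 ft = 3.749 m
ΔV = 2 GL = 2 × 10^6 m³
Sy = ΔV / (A × Δh) = 2 × 10^6 m³ / (9.45 × 10^6 m² × 3.749 m) = 0.05645

Sy ≈ 0.056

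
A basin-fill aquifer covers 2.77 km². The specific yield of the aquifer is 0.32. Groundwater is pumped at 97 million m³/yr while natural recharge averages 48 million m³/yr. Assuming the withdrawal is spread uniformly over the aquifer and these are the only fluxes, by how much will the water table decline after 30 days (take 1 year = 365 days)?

Δh ≈ 4.54 m

A = 2.77 km² = 2.77 × 10^6 m²
Net abstraction = 97 − 48 = 49 million m³/yr
Q_net = 49 million m³/yr = 1.342 × 10^5 m³/d
ΔV = Q × t = 1.342 × 10^5 m³/d × 30 d = 4.027 × 10^6 m³
Δh = ΔV / (Sy × A) = 4.027 × 10^6 / (0.32 × 2.77 × 10^6) = 4.544 m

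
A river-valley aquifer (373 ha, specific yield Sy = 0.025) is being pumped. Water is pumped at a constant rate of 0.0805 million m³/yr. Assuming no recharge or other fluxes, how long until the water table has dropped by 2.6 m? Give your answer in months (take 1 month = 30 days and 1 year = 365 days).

A = 373 ha = 3.73 × 10^6 m²
ΔV = Sy × A × Δh = 0.025 × 3.73 × 10^6 × 2.6 = 2.425 × 10^5 m³
Q = 0.0805 million m³/yr = 220.5 m³/d
t = ΔV / Q = 2.425 × 10^5 m³ / 220.5 m³/d = 1099 d
t = 1099 d ≈ 36.64 months

t ≈ 36.6 months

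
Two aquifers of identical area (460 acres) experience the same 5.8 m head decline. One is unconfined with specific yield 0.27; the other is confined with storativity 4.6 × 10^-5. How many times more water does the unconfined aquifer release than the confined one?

ΔV_u / ΔV_c ≈ 5870

A = 460 acres = 1.862 × 10^6 m²
Unconfined: ΔV_u = Sy × A × Δh = 0.27 × 1.862 × 10^6 × 5.8 = 2.915 × 10^6 m³
Confined: ΔV_c = S × A × Δh = 4.6 × 10^-5 × 1.862 × 10^6 × 5.8 = 496.7 m³
Ratio = ΔV_u / ΔV_c = Sy / S = 0.27 / 4.6 × 10^-5 = 5870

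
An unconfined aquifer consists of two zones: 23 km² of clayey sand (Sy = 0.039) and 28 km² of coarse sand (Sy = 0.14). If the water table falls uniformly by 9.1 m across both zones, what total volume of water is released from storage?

ΔV ≈ 4.38 × 10^7 m³

A₁ = 23 km² = 2.3 × 10^7 m²; A₂ = 28 km² = 2.8 × 10^7 m²
ΔV₁ = 0.039 × 2.3 × 10^7 × 9.1 = 8.163 × 10^6 m³
ΔV₂ = 0.14 × 2.8 × 10^7 × 9.1 = 3.567 × 10^7 m³
ΔV = ΔV₁ + ΔV₂ = 4.383 × 10^7 m³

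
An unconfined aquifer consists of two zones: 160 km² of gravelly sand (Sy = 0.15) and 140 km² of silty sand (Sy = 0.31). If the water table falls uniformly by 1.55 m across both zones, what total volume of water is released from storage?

ΔV ≈ 1.04 × 10^8 m³

A₁ = 160 km² = 1.6 × 10^8 m²; A₂ = 140 km² = 1.4 × 10^8 m²
ΔV₁ = 0.15 × 1.6 × 10^8 × 1.55 = 3.72 × 10^7 m³
ΔV₂ = 0.31 × 1.4 × 10^8 × 1.55 = 6.727 × 10^7 m³
ΔV = ΔV₁ + ΔV₂ = 1.045 × 10^8 m³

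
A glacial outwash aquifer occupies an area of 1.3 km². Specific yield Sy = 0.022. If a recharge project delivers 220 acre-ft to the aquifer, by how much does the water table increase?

A = 1.3 km² = 1.3 × 10^6 m²
ΔV = 220 acre-ft = 2.714 × 10^5 m³
Δh = ΔV / (Sy × A) = 2.714 × 10^5 m³ / (0.022 × 1.3 × 10^6 m²) = 9.488 m

Δh ≈ 9.49 m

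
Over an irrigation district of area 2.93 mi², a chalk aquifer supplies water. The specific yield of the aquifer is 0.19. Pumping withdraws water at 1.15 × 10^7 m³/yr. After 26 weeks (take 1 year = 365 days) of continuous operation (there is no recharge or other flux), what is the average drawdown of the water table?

Δh ≈ 3.98 m

A = 2.93 mi² = 7.589 × 10^6 m²
Q = 1.15 × 10^7 m³/yr = 31510 m³/d
t = 26 weeks = 182 d
ΔV = Q × t = 31510 m³/d × 182 d = 5.734 × 10^6 m³
Δh = ΔV / (Sy × A) = 5.734 × 10^6 / (0.19 × 7.589 × 10^6) = 3.977 m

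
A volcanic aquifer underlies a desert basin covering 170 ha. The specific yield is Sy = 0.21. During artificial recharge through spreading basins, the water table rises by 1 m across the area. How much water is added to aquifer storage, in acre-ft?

ΔV ≈ 289 acre-ft

A = 170 ha = 1.7 × 10^6 m²
ΔV = Sy × A × Δh = 0.21 × 1.7 × 10^6 m² × 1 m = 3.57 × 10^5 m³
ΔV = 3.57 × 10^5 m³ = 289.4 acre-ft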